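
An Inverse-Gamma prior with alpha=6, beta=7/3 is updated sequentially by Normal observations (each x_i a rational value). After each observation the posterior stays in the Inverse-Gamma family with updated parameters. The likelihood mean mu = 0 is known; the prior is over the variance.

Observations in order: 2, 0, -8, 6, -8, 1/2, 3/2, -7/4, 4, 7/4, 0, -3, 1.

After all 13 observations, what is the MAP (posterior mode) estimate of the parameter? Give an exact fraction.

4975/648

obs 1: x=2 → posterior Inverse-Gamma(13/2, 13/3)
obs 2: x=0 → posterior Inverse-Gamma(7, 13/3)
obs 3: x=-8 → posterior Inverse-Gamma(15/2, 109/3)
obs 4: x=6 → posterior Inverse-Gamma(8, 163/3)
obs 5: x=-8 → posterior Inverse-Gamma(17/2, 259/3)
obs 6: x=1/2 → posterior Inverse-Gamma(9, 2075/24)
obs 7: x=3/2 → posterior Inverse-Gamma(19/2, 1051/12)
obs 8: x=-7/4 → posterior Inverse-Gamma(10, 8555/96)
obs 9: x=4 → posterior Inverse-Gamma(21/2, 9323/96)
obs 10: x=7/4 → posterior Inverse-Gamma(11, 4735/48)
obs 11: x=0 → posterior Inverse-Gamma(23/2, 4735/48)
obs 12: x=-3 → posterior Inverse-Gamma(12, 4951/48)
obs 13: x=1 → posterior Inverse-Gamma(25/2, 4975/48)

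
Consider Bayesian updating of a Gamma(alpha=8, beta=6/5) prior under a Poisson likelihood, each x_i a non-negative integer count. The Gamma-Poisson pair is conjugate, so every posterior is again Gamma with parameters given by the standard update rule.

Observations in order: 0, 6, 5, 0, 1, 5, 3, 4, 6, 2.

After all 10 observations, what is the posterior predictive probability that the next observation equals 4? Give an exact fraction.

obs 1: x=0 → posterior Gamma(8, 11/5)
obs 2: x=6 → posterior Gamma(14, 16/5)
obs 3: x=5 → posterior Gamma(19, 21/5)
obs 4: x=0 → posterior Gamma(19, 26/5)
obs 5: x=1 → posterior Gamma(20, 31/5)
obs 6: x=5 → posterior Gamma(25, 36/5)
obs 7: x=3 → posterior Gamma(28, 41/5)
obs 8: x=4 → posterior Gamma(32, 46/5)
obs 9: x=6 → posterior Gamma(38, 51/5)
obs 10: x=2 → posterior Gamma(40, 56/5)

652756867917144844686270121733872939953841596900062562145071332912109977600000/3585194656582687097035763534929220777070593006222509027099005738447779809872241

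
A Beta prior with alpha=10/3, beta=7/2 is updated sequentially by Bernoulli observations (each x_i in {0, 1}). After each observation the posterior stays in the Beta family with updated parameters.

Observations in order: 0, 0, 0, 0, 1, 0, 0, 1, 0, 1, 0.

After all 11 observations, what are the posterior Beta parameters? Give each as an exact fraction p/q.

alpha=19/3, beta=23/2

obs 1: x=0 → posterior Beta(10/3, 9/2)
obs 2: x=0 → posterior Beta(10/3, 11/2)
obs 3: x=0 → posterior Beta(10/3, 13/2)
obs 4: x=0 → posterior Beta(10/3, 15/2)
obs 5: x=1 → posterior Beta(13/3, 15/2)
obs 6: x=0 → posterior Beta(13/3, 17/2)
obs 7: x=0 → posterior Beta(13/3, 19/2)
obs 8: x=1 → posterior Beta(16/3, 19/2)
obs 9: x=0 → posterior Beta(16/3, 21/2)
obs 10: x=1 → posterior Beta(19/3, 21/2)
obs 11: x=0 → posterior Beta(19/3, 23/2)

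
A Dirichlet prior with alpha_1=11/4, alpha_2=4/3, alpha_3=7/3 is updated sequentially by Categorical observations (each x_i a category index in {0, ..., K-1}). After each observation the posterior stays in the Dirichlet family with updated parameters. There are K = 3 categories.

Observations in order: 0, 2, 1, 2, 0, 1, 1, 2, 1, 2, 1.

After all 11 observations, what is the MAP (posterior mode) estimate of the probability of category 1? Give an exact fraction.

obs 1: x=0 → posterior Dirichlet(15/4, 4/3, 7/3)
obs 2: x=2 → posterior Dirichlet(15/4, 4/3, 10/3)
obs 3: x=1 → posterior Dirichlet(15/4, 7/3, 10/3)
obs 4: x=2 → posterior Dirichlet(15/4, 7/3, 13/3)
obs 5: x=0 → posterior Dirichlet(19/4, 7/3, 13/3)
obs 6: x=1 → posterior Dirichlet(19/4, 10/3, 13/3)
obs 7: x=1 → posterior Dirichlet(19/4, 13/3, 13/3)
obs 8: x=2 → posterior Dirichlet(19/4, 13/3, 16/3)
obs 9: x=1 → posterior Dirichlet(19/4, 16/3, 16/3)
obs 10: x=2 → posterior Dirichlet(19/4, 16/3, 19/3)
obs 11: x=1 → posterior Dirichlet(19/4, 19/3, 19/3)

64/173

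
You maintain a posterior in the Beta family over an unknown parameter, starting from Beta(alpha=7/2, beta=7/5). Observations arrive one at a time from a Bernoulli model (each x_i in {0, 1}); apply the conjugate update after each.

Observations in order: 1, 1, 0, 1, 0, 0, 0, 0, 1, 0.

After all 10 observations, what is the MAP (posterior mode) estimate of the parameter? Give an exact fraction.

65/129

obs 1: x=1 → posterior Beta(9/2, 7/5)
obs 2: x=1 → posterior Beta(11/2, 7/5)
obs 3: x=0 → posterior Beta(11/2, 12/5)
obs 4: x=1 → posterior Beta(13/2, 12/5)
obs 5: x=0 → posterior Beta(13/2, 17/5)
obs 6: x=0 → posterior Beta(13/2, 22/5)
obs 7: x=0 → posterior Beta(13/2, 27/5)
obs 8: x=0 → posterior Beta(13/2, 32/5)
obs 9: x=1 → posterior Beta(15/2, 32/5)
obs 10: x=0 → posterior Beta(15/2, 37/5)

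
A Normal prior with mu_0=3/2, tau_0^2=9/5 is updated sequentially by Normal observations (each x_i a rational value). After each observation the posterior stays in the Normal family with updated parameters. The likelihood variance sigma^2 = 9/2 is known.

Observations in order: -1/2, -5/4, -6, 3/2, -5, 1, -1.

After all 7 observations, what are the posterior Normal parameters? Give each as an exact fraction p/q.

mu_0=-15/19, tau_0^2=9/19

obs 1: x=-1/2 → posterior Normal(13/14, 9/7)
obs 2: x=-5/4 → posterior Normal(4/9, 1)
obs 3: x=-6 → posterior Normal(-8/11, 9/11)
obs 4: x=3/2 → posterior Normal(-5/13, 9/13)
obs 5: x=-5 → posterior Normal(-1, 3/5)
obs 6: x=1 → posterior Normal(-13/17, 9/17)
obs 7: x=-1 → posterior Normal(-15/19, 9/19)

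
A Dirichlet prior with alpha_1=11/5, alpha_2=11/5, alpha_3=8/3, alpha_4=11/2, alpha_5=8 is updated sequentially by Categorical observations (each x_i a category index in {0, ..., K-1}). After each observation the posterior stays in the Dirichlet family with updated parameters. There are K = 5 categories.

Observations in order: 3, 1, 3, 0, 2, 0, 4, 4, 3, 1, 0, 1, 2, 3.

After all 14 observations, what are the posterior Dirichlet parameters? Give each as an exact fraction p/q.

alpha_1=26/5, alpha_2=26/5, alpha_3=14/3, alpha_4=19/2, alpha_5=10

obs 1: x=3 → posterior Dirichlet(11/5, 11/5, 8/3, 13/2, 8)
obs 2: x=1 → posterior Dirichlet(11/5, 16/5, 8/3, 13/2, 8)
obs 3: x=3 → posterior Dirichlet(11/5, 16/5, 8/3, 15/2, 8)
obs 4: x=0 → posterior Dirichlet(16/5, 16/5, 8/3, 15/2, 8)
obs 5: x=2 → posterior Dirichlet(16/5, 16/5, 11/3, 15/2, 8)
obs 6: x=0 → posterior Dirichlet(21/5, 16/5, 11/3, 15/2, 8)
obs 7: x=4 → posterior Dirichlet(21/5, 16/5, 11/3, 15/2, 9)
obs 8: x=4 → posterior Dirichlet(21/5, 16/5, 11/3, 15/2, 10)
obs 9: x=3 → posterior Dirichlet(21/5, 16/5, 11/3, 17/2, 10)
obs 10: x=1 → posterior Dirichlet(21/5, 21/5, 11/3, 17/2, 10)
obs 11: x=0 → posterior Dirichlet(26/5, 21/5, 11/3, 17/2, 10)
obs 12: x=1 → posterior Dirichlet(26/5, 26/5, 11/3, 17/2, 10)
obs 13: x=2 → posterior Dirichlet(26/5, 26/5, 14/3, 17/2, 10)
obs 14: x=3 → posterior Dirichlet(26/5, 26/5, 14/3, 19/2, 10)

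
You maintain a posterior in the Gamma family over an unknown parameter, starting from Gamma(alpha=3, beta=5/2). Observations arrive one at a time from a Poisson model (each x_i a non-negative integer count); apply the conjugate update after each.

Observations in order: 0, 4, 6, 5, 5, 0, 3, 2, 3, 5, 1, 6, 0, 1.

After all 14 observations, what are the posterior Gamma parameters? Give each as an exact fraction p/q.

alpha=44, beta=33/2

obs 1: x=0 → posterior Gamma(3, 7/2)
obs 2: x=4 → posterior Gamma(7, 9/2)
obs 3: x=6 → posterior Gamma(13, 11/2)
obs 4: x=5 → posterior Gamma(18, 13/2)
obs 5: x=5 → posterior Gamma(23, 15/2)
obs 6: x=0 → posterior Gamma(23, 17/2)
obs 7: x=3 → posterior Gamma(26, 19/2)
obs 8: x=2 → posterior Gamma(28, 21/2)
obs 9: x=3 → posterior Gamma(31, 23/2)
obs 10: x=5 → posterior Gamma(36, 25/2)
obs 11: x=1 → posterior Gamma(37, 27/2)
obs 12: x=6 → posterior Gamma(43, 29/2)
obs 13: x=0 → posterior Gamma(43, 31/2)
obs 14: x=1 → posterior Gamma(44, 33/2)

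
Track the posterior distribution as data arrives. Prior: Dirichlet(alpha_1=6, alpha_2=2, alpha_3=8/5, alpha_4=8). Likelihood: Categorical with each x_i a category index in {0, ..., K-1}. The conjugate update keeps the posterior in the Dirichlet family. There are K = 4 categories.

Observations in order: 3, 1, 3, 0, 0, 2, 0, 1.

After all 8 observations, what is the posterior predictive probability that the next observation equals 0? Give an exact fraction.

obs 1: x=3 → posterior Dirichlet(6, 2, 8/5, 9)
obs 2: x=1 → posterior Dirichlet(6, 3, 8/5, 9)
obs 3: x=3 → posterior Dirichlet(6, 3, 8/5, 10)
obs 4: x=0 → posterior Dirichlet(7, 3, 8/5, 10)
obs 5: x=0 → posterior Dirichlet(8, 3, 8/5, 10)
obs 6: x=2 → posterior Dirichlet(8, 3, 13/5, 10)
obs 7: x=0 → posterior Dirichlet(9, 3, 13/5, 10)
obs 8: x=1 → posterior Dirichlet(9, 4, 13/5, 10)

45/128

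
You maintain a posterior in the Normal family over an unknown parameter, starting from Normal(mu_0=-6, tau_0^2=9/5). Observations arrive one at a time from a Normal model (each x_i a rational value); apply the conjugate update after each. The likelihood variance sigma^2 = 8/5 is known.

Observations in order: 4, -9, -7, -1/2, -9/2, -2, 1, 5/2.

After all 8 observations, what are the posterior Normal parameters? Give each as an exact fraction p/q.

mu_0=-75/32, tau_0^2=9/50

obs 1: x=4 → posterior Normal(-12/17, 72/85)
obs 2: x=-9 → posterior Normal(-93/26, 36/65)
obs 3: x=-7 → posterior Normal(-156/35, 72/175)
obs 4: x=-1/2 → posterior Normal(-321/88, 18/55)
obs 5: x=-9/2 → posterior Normal(-201/53, 72/265)
obs 6: x=-2 → posterior Normal(-219/62, 36/155)
obs 7: x=1 → posterior Normal(-210/71, 72/355)
obs 8: x=5/2 → posterior Normal(-75/32, 9/50)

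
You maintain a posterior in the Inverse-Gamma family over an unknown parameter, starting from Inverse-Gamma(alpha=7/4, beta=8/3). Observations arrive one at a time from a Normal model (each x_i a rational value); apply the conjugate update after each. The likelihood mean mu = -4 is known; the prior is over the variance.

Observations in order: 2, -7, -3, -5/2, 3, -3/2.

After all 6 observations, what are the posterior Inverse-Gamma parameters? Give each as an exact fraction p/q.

obs 1: x=2 → posterior Inverse-Gamma(9/4, 62/3)
obs 2: x=-7 → posterior Inverse-Gamma(11/4, 151/6)
obs 3: x=-3 → posterior Inverse-Gamma(13/4, 77/3)
obs 4: x=-5/2 → posterior Inverse-Gamma(15/4, 643/24)
obs 5: x=3 → posterior Inverse-Gamma(17/4, 1231/24)
obs 6: x=-3/2 → posterior Inverse-Gamma(19/4, 653/12)

alpha=19/4, beta=653/12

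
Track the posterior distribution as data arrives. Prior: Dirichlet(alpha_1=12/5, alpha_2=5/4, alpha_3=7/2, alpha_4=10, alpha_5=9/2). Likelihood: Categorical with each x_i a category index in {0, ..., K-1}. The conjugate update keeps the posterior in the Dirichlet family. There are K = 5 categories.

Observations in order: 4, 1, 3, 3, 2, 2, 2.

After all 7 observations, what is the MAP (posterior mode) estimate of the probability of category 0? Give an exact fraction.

28/473

obs 1: x=4 → posterior Dirichlet(12/5, 5/4, 7/2, 10, 11/2)
obs 2: x=1 → posterior Dirichlet(12/5, 9/4, 7/2, 10, 11/2)
obs 3: x=3 → posterior Dirichlet(12/5, 9/4, 7/2, 11, 11/2)
obs 4: x=3 → posterior Dirichlet(12/5, 9/4, 7/2, 12, 11/2)
obs 5: x=2 → posterior Dirichlet(12/5, 9/4, 9/2, 12, 11/2)
obs 6: x=2 → posterior Dirichlet(12/5, 9/4, 11/2, 12, 11/2)
obs 7: x=2 → posterior Dirichlet(12/5, 9/4, 13/2, 12, 11/2)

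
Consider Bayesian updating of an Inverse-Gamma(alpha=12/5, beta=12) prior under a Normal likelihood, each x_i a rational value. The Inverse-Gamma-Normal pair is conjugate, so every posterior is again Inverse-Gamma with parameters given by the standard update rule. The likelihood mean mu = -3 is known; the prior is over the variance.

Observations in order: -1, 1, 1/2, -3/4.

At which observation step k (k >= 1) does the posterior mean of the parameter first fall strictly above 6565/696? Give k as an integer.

obs 1: x=-1 → posterior Inverse-Gamma(29/10, 14)
obs 2: x=1 → posterior Inverse-Gamma(17/5, 22)
obs 3: x=1/2 → posterior Inverse-Gamma(39/10, 225/8)
obs 4: x=-3/4 → posterior Inverse-Gamma(22/5, 981/32)

k = 3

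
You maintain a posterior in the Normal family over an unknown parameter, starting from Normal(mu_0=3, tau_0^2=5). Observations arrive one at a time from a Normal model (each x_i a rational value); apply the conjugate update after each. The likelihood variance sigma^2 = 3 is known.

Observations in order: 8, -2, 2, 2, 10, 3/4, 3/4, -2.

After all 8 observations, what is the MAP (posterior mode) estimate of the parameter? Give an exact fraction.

obs 1: x=8 → posterior Normal(49/8, 15/8)
obs 2: x=-2 → posterior Normal(3, 15/13)
obs 3: x=2 → posterior Normal(49/18, 5/6)
obs 4: x=2 → posterior Normal(59/23, 15/23)
obs 5: x=10 → posterior Normal(109/28, 15/28)
obs 6: x=3/4 → posterior Normal(41/12, 5/11)
obs 7: x=3/4 → posterior Normal(233/76, 15/38)
obs 8: x=-2 → posterior Normal(213/86, 15/43)

213/86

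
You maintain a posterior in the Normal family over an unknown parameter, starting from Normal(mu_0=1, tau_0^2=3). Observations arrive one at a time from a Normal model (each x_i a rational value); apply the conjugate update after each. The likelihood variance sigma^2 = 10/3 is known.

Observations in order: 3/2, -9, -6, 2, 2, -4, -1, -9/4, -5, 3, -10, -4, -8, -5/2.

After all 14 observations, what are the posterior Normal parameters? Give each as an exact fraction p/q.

mu_0=-1517/544, tau_0^2=15/68

obs 1: x=3/2 → posterior Normal(47/38, 30/19)
obs 2: x=-9 → posterior Normal(-115/56, 15/14)
obs 3: x=-6 → posterior Normal(-223/74, 30/37)
obs 4: x=2 → posterior Normal(-187/92, 15/23)
obs 5: x=2 → posterior Normal(-151/110, 6/11)
obs 6: x=-4 → posterior Normal(-223/128, 15/32)
obs 7: x=-1 → posterior Normal(-241/146, 30/73)
obs 8: x=-9/4 → posterior Normal(-563/328, 15/41)
obs 9: x=-5 → posterior Normal(-743/364, 30/91)
obs 10: x=3 → posterior Normal(-127/80, 3/10)
obs 11: x=-10 → posterior Normal(-995/436, 30/109)
obs 12: x=-4 → posterior Normal(-1139/472, 15/59)
obs 13: x=-8 → posterior Normal(-1427/508, 30/127)
obs 14: x=-5/2 → posterior Normal(-1517/544, 15/68)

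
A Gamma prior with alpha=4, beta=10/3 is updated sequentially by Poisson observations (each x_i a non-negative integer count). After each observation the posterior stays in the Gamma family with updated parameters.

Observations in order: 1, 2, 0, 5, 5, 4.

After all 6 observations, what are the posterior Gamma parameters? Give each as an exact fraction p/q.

obs 1: x=1 → posterior Gamma(5, 13/3)
obs 2: x=2 → posterior Gamma(7, 16/3)
obs 3: x=0 → posterior Gamma(7, 19/3)
obs 4: x=5 → posterior Gamma(12, 22/3)
obs 5: x=5 → posterior Gamma(17, 25/3)
obs 6: x=4 → posterior Gamma(21, 28/3)

alpha=21, beta=28/3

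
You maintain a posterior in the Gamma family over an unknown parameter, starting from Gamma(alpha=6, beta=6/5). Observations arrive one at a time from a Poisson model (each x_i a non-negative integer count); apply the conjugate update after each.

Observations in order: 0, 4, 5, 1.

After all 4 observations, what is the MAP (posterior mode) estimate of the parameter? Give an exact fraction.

obs 1: x=0 → posterior Gamma(6, 11/5)
obs 2: x=4 → posterior Gamma(10, 16/5)
obs 3: x=5 → posterior Gamma(15, 21/5)
obs 4: x=1 → posterior Gamma(16, 26/5)

75/26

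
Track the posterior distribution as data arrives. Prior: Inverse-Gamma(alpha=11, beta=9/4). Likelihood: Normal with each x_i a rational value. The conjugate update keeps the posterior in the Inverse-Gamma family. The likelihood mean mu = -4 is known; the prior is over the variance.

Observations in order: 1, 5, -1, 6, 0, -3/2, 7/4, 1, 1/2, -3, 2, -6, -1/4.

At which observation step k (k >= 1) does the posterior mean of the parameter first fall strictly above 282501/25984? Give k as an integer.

k = 9

obs 1: x=1 → posterior Inverse-Gamma(23/2, 59/4)
obs 2: x=5 → posterior Inverse-Gamma(12, 221/4)
obs 3: x=-1 → posterior Inverse-Gamma(25/2, 239/4)
obs 4: x=6 → posterior Inverse-Gamma(13, 439/4)
obs 5: x=0 → posterior Inverse-Gamma(27/2, 471/4)
obs 6: x=-3/2 → posterior Inverse-Gamma(14, 967/8)
obs 7: x=7/4 → posterior Inverse-Gamma(29/2, 4397/32)
obs 8: x=1 → posterior Inverse-Gamma(15, 4797/32)
obs 9: x=1/2 → posterior Inverse-Gamma(31/2, 5121/32)
obs 10: x=-3 → posterior Inverse-Gamma(16, 5137/32)
obs 11: x=2 → posterior Inverse-Gamma(33/2, 5713/32)
obs 12: x=-6 → posterior Inverse-Gamma(17, 5777/32)
obs 13: x=-1/4 → posterior Inverse-Gamma(35/2, 3001/16)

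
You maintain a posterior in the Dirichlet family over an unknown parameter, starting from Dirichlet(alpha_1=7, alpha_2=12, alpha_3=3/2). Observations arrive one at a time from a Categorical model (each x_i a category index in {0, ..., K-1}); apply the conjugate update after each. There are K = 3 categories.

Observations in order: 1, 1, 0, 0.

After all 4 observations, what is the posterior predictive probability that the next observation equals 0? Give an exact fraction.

18/49

obs 1: x=1 → posterior Dirichlet(7, 13, 3/2)
obs 2: x=1 → posterior Dirichlet(7, 14, 3/2)
obs 3: x=0 → posterior Dirichlet(8, 14, 3/2)
obs 4: x=0 → posterior Dirichlet(9, 14, 3/2)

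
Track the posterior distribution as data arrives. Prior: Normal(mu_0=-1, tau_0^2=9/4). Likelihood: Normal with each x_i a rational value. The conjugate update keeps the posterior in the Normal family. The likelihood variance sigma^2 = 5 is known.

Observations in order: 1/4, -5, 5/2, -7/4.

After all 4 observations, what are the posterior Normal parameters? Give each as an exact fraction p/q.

mu_0=-1, tau_0^2=45/56

obs 1: x=1/4 → posterior Normal(-71/116, 45/29)
obs 2: x=-5 → posterior Normal(-251/152, 45/38)
obs 3: x=5/2 → posterior Normal(-161/188, 45/47)
obs 4: x=-7/4 → posterior Normal(-1, 45/56)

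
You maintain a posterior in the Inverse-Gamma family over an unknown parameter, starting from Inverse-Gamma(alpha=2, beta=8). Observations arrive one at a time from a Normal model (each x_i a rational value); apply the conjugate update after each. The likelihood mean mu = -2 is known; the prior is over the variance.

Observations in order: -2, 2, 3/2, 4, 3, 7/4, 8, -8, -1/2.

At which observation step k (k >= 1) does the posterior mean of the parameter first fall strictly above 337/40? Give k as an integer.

obs 1: x=-2 → posterior Inverse-Gamma(5/2, 8)
obs 2: x=2 → posterior Inverse-Gamma(3, 16)
obs 3: x=3/2 → posterior Inverse-Gamma(7/2, 177/8)
obs 4: x=4 → posterior Inverse-Gamma(4, 321/8)
obs 5: x=3 → posterior Inverse-Gamma(9/2, 421/8)
obs 6: x=7/4 → posterior Inverse-Gamma(5, 1909/32)
obs 7: x=8 → posterior Inverse-Gamma(11/2, 3509/32)
obs 8: x=-8 → posterior Inverse-Gamma(6, 4085/32)
obs 9: x=-1/2 → posterior Inverse-Gamma(13/2, 4121/32)

k = 3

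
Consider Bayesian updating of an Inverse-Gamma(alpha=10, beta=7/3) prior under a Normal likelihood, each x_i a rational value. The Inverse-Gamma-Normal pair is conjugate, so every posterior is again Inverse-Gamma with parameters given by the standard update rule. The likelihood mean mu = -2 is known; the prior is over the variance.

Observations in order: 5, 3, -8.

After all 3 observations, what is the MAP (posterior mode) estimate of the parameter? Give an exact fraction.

344/75

obs 1: x=5 → posterior Inverse-Gamma(21/2, 161/6)
obs 2: x=3 → posterior Inverse-Gamma(11, 118/3)
obs 3: x=-8 → posterior Inverse-Gamma(23/2, 172/3)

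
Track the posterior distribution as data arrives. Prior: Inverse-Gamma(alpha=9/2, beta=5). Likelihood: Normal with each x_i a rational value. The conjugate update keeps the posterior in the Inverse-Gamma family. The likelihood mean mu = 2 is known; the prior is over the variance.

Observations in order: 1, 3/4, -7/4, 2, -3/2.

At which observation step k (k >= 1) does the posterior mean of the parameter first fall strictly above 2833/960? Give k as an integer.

k = 5

obs 1: x=1 → posterior Inverse-Gamma(5, 11/2)
obs 2: x=3/4 → posterior Inverse-Gamma(11/2, 201/32)
obs 3: x=-7/4 → posterior Inverse-Gamma(6, 213/16)
obs 4: x=2 → posterior Inverse-Gamma(13/2, 213/16)
obs 5: x=-3/2 → posterior Inverse-Gamma(7, 311/16)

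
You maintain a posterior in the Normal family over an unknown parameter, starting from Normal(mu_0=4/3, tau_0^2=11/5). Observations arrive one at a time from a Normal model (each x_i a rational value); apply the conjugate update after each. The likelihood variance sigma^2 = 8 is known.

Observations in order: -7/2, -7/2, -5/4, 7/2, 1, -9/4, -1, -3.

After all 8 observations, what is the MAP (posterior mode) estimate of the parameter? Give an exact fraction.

obs 1: x=-7/2 → posterior Normal(89/306, 88/51)
obs 2: x=-7/2 → posterior Normal(-71/186, 44/31)
obs 3: x=-5/4 → posterior Normal(-449/876, 88/73)
obs 4: x=7/2 → posterior Normal(13/1008, 22/21)
obs 5: x=1 → posterior Normal(29/228, 88/95)
obs 6: x=-9/4 → posterior Normal(-19/159, 44/53)
obs 7: x=-1 → posterior Normal(-71/351, 88/117)
obs 8: x=-3 → posterior Normal(-85/192, 11/16)

-85/192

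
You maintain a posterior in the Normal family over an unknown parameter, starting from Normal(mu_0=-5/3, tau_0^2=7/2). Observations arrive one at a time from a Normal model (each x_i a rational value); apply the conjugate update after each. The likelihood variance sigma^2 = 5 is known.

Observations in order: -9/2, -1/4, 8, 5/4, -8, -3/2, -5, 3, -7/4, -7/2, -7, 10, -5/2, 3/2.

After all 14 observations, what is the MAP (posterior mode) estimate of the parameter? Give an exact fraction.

-1061/1296

obs 1: x=-9/2 → posterior Normal(-17/6, 35/17)
obs 2: x=-1/4 → posterior Normal(-599/288, 35/24)
obs 3: x=8 → posterior Normal(73/372, 35/31)
obs 4: x=5/4 → posterior Normal(89/228, 35/38)
obs 5: x=-8 → posterior Normal(-247/270, 7/9)
obs 6: x=-3/2 → posterior Normal(-155/156, 35/52)
obs 7: x=-5 → posterior Normal(-260/177, 35/59)
obs 8: x=3 → posterior Normal(-197/198, 35/66)
obs 9: x=-7/4 → posterior Normal(-935/876, 35/73)
obs 10: x=-7/2 → posterior Normal(-1229/960, 7/16)
obs 11: x=-7 → posterior Normal(-1817/1044, 35/87)
obs 12: x=10 → posterior Normal(-977/1128, 35/94)
obs 13: x=-5/2 → posterior Normal(-1187/1212, 35/101)
obs 14: x=3/2 → posterior Normal(-1061/1296, 35/108)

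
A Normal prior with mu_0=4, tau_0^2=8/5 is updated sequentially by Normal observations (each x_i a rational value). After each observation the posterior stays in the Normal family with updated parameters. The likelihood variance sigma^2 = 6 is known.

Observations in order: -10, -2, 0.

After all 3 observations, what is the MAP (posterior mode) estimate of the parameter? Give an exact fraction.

obs 1: x=-10 → posterior Normal(20/19, 24/19)
obs 2: x=-2 → posterior Normal(12/23, 24/23)
obs 3: x=0 → posterior Normal(4/9, 8/9)

4/9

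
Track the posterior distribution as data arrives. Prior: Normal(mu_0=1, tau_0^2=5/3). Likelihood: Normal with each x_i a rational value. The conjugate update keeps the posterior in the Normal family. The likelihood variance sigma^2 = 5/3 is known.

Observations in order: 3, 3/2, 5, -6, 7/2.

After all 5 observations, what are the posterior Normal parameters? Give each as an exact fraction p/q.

mu_0=4/3, tau_0^2=5/18

obs 1: x=3 → posterior Normal(2, 5/6)
obs 2: x=3/2 → posterior Normal(11/6, 5/9)
obs 3: x=5 → posterior Normal(21/8, 5/12)
obs 4: x=-6 → posterior Normal(9/10, 1/3)
obs 5: x=7/2 → posterior Normal(4/3, 5/18)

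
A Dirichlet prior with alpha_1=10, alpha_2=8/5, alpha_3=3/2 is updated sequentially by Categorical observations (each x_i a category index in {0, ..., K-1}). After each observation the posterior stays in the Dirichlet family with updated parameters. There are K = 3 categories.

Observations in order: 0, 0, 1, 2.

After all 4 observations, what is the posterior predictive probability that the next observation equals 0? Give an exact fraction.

obs 1: x=0 → posterior Dirichlet(11, 8/5, 3/2)
obs 2: x=0 → posterior Dirichlet(12, 8/5, 3/2)
obs 3: x=1 → posterior Dirichlet(12, 13/5, 3/2)
obs 4: x=2 → posterior Dirichlet(12, 13/5, 5/2)

40/57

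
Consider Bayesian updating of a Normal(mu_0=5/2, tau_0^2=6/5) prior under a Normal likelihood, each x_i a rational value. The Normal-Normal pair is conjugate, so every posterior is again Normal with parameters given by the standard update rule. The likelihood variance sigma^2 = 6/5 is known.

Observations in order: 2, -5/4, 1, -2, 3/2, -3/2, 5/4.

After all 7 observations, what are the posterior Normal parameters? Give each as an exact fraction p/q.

obs 1: x=2 → posterior Normal(9/4, 3/5)
obs 2: x=-5/4 → posterior Normal(13/12, 2/5)
obs 3: x=1 → posterior Normal(17/16, 3/10)
obs 4: x=-2 → posterior Normal(9/20, 6/25)
obs 5: x=3/2 → posterior Normal(5/8, 1/5)
obs 6: x=-3/2 → posterior Normal(9/28, 6/35)
obs 7: x=5/4 → posterior Normal(7/16, 3/20)

mu_0=7/16, tau_0^2=3/20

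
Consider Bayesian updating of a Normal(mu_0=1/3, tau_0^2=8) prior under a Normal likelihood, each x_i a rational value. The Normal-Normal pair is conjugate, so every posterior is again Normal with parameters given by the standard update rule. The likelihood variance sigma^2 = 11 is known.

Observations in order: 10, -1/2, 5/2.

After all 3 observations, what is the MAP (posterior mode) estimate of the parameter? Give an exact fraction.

obs 1: x=10 → posterior Normal(251/57, 88/19)
obs 2: x=-1/2 → posterior Normal(239/81, 88/27)
obs 3: x=5/2 → posterior Normal(299/105, 88/35)

299/105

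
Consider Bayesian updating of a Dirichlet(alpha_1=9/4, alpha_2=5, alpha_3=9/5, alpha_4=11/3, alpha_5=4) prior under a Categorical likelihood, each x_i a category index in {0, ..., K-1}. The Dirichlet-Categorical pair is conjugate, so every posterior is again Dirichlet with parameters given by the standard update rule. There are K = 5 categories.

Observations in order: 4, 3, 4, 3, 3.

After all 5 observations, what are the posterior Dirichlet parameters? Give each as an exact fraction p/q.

alpha_1=9/4, alpha_2=5, alpha_3=9/5, alpha_4=20/3, alpha_5=6

obs 1: x=4 → posterior Dirichlet(9/4, 5, 9/5, 11/3, 5)
obs 2: x=3 → posterior Dirichlet(9/4, 5, 9/5, 14/3, 5)
obs 3: x=4 → posterior Dirichlet(9/4, 5, 9/5, 14/3, 6)
obs 4: x=3 → posterior Dirichlet(9/4, 5, 9/5, 17/3, 6)
obs 5: x=3 → posterior Dirichlet(9/4, 5, 9/5, 20/3, 6)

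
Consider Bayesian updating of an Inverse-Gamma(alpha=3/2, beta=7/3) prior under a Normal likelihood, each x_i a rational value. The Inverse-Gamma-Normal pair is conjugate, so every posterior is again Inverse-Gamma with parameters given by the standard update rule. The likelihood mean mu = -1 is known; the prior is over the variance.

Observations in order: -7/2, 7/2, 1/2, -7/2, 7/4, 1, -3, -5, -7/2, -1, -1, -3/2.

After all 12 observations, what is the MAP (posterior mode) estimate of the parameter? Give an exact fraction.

obs 1: x=-7/2 → posterior Inverse-Gamma(2, 131/24)
obs 2: x=7/2 → posterior Inverse-Gamma(5/2, 187/12)
obs 3: x=1/2 → posterior Inverse-Gamma(3, 401/24)
obs 4: x=-7/2 → posterior Inverse-Gamma(7/2, 119/6)
obs 5: x=7/4 → posterior Inverse-Gamma(4, 2267/96)
obs 6: x=1 → posterior Inverse-Gamma(9/2, 2459/96)
obs 7: x=-3 → posterior Inverse-Gamma(5, 2651/96)
obs 8: x=-5 → posterior Inverse-Gamma(11/2, 3419/96)
obs 9: x=-7/2 → posterior Inverse-Gamma(6, 3719/96)
obs 10: x=-1 → posterior Inverse-Gamma(13/2, 3719/96)
obs 11: x=-1 → posterior Inverse-Gamma(7, 3719/96)
obs 12: x=-3/2 → posterior Inverse-Gamma(15/2, 3731/96)

3731/816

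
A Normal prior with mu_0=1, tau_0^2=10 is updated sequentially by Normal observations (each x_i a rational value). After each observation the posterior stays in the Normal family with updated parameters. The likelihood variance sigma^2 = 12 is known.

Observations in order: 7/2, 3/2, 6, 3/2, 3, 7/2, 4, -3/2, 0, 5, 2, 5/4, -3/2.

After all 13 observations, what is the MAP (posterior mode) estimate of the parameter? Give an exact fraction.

obs 1: x=7/2 → posterior Normal(47/22, 60/11)
obs 2: x=3/2 → posterior Normal(31/16, 15/4)
obs 3: x=6 → posterior Normal(61/21, 20/7)
obs 4: x=3/2 → posterior Normal(137/52, 30/13)
obs 5: x=3 → posterior Normal(167/62, 60/31)
obs 6: x=7/2 → posterior Normal(101/36, 5/3)
obs 7: x=4 → posterior Normal(121/41, 60/41)
obs 8: x=-3/2 → posterior Normal(227/92, 30/23)
obs 9: x=0 → posterior Normal(227/102, 20/17)
obs 10: x=5 → posterior Normal(277/112, 15/14)
obs 11: x=2 → posterior Normal(297/122, 60/61)
obs 12: x=5/4 → posterior Normal(619/264, 10/11)
obs 13: x=-3/2 → posterior Normal(589/284, 60/71)

589/284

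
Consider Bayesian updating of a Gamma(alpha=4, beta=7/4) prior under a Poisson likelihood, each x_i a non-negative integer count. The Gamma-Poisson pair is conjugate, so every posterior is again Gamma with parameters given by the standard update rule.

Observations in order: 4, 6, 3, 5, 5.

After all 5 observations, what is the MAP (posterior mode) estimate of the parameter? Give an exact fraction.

obs 1: x=4 → posterior Gamma(8, 11/4)
obs 2: x=6 → posterior Gamma(14, 15/4)
obs 3: x=3 → posterior Gamma(17, 19/4)
obs 4: x=5 → posterior Gamma(22, 23/4)
obs 5: x=5 → posterior Gamma(27, 27/4)

104/27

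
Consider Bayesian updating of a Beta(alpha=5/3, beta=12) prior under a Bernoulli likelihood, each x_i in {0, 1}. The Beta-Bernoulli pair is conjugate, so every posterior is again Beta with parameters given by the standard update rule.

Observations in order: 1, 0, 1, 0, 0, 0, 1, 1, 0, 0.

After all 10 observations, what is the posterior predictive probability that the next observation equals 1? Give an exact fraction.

obs 1: x=1 → posterior Beta(8/3, 12)
obs 2: x=0 → posterior Beta(8/3, 13)
obs 3: x=1 → posterior Beta(11/3, 13)
obs 4: x=0 → posterior Beta(11/3, 14)
obs 5: x=0 → posterior Beta(11/3, 15)
obs 6: x=0 → posterior Beta(11/3, 16)
obs 7: x=1 → posterior Beta(14/3, 16)
obs 8: x=1 → posterior Beta(17/3, 16)
obs 9: x=0 → posterior Beta(17/3, 17)
obs 10: x=0 → posterior Beta(17/3, 18)

17/71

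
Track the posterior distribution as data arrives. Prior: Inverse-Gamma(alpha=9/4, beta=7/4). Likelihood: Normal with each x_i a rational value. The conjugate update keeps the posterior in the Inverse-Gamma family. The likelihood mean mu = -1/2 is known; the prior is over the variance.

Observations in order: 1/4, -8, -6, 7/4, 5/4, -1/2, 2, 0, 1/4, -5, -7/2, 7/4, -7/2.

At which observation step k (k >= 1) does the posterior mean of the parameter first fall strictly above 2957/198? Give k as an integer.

obs 1: x=1/4 → posterior Inverse-Gamma(11/4, 65/32)
obs 2: x=-8 → posterior Inverse-Gamma(13/4, 965/32)
obs 3: x=-6 → posterior Inverse-Gamma(15/4, 1449/32)
obs 4: x=7/4 → posterior Inverse-Gamma(17/4, 765/16)
obs 5: x=5/4 → posterior Inverse-Gamma(19/4, 1579/32)
obs 6: x=-1/2 → posterior Inverse-Gamma(21/4, 1579/32)
obs 7: x=2 → posterior Inverse-Gamma(23/4, 1679/32)
obs 8: x=0 → posterior Inverse-Gamma(25/4, 1683/32)
obs 9: x=1/4 → posterior Inverse-Gamma(27/4, 423/8)
obs 10: x=-5 → posterior Inverse-Gamma(29/4, 63)
obs 11: x=-7/2 → posterior Inverse-Gamma(31/4, 135/2)
obs 12: x=7/4 → posterior Inverse-Gamma(33/4, 2241/32)
obs 13: x=-7/2 → posterior Inverse-Gamma(35/4, 2385/32)

k = 3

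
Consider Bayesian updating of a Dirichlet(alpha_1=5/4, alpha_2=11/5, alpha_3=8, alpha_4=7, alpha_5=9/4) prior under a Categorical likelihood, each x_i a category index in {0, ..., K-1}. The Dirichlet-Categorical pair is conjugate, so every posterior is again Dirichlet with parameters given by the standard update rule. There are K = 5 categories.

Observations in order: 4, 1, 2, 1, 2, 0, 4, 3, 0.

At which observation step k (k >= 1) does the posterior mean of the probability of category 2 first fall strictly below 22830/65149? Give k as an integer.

k = 8

obs 1: x=4 → posterior Dirichlet(5/4, 11/5, 8, 7, 13/4)
obs 2: x=1 → posterior Dirichlet(5/4, 16/5, 8, 7, 13/4)
obs 3: x=2 → posterior Dirichlet(5/4, 16/5, 9, 7, 13/4)
obs 4: x=1 → posterior Dirichlet(5/4, 21/5, 9, 7, 13/4)
obs 5: x=2 → posterior Dirichlet(5/4, 21/5, 10, 7, 13/4)
obs 6: x=0 → posterior Dirichlet(9/4, 21/5, 10, 7, 13/4)
obs 7: x=4 → posterior Dirichlet(9/4, 21/5, 10, 7, 17/4)
obs 8: x=3 → posterior Dirichlet(9/4, 21/5, 10, 8, 17/4)
obs 9: x=0 → posterior Dirichlet(13/4, 21/5, 10, 8, 17/4)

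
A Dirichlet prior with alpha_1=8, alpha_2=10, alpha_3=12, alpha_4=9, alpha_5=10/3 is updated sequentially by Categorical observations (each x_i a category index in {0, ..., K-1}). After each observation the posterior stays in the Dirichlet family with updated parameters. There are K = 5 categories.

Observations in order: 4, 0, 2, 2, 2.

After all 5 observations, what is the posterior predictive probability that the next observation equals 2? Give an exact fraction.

obs 1: x=4 → posterior Dirichlet(8, 10, 12, 9, 13/3)
obs 2: x=0 → posterior Dirichlet(9, 10, 12, 9, 13/3)
obs 3: x=2 → posterior Dirichlet(9, 10, 13, 9, 13/3)
obs 4: x=2 → posterior Dirichlet(9, 10, 14, 9, 13/3)
obs 5: x=2 → posterior Dirichlet(9, 10, 15, 9, 13/3)

45/142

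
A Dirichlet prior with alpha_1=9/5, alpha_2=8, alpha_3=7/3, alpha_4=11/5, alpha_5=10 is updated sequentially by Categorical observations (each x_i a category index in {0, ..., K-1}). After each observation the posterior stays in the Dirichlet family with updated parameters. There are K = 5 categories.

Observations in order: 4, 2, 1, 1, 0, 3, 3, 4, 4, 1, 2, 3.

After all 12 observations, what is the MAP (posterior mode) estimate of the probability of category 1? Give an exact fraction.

obs 1: x=4 → posterior Dirichlet(9/5, 8, 7/3, 11/5, 11)
obs 2: x=2 → posterior Dirichlet(9/5, 8, 10/3, 11/5, 11)
obs 3: x=1 → posterior Dirichlet(9/5, 9, 10/3, 11/5, 11)
obs 4: x=1 → posterior Dirichlet(9/5, 10, 10/3, 11/5, 11)
obs 5: x=0 → posterior Dirichlet(14/5, 10, 10/3, 11/5, 11)
obs 6: x=3 → posterior Dirichlet(14/5, 10, 10/3, 16/5, 11)
obs 7: x=3 → posterior Dirichlet(14/5, 10, 10/3, 21/5, 11)
obs 8: x=4 → posterior Dirichlet(14/5, 10, 10/3, 21/5, 12)
obs 9: x=4 → posterior Dirichlet(14/5, 10, 10/3, 21/5, 13)
obs 10: x=1 → posterior Dirichlet(14/5, 11, 10/3, 21/5, 13)
obs 11: x=2 → posterior Dirichlet(14/5, 11, 13/3, 21/5, 13)
obs 12: x=3 → posterior Dirichlet(14/5, 11, 13/3, 26/5, 13)

15/47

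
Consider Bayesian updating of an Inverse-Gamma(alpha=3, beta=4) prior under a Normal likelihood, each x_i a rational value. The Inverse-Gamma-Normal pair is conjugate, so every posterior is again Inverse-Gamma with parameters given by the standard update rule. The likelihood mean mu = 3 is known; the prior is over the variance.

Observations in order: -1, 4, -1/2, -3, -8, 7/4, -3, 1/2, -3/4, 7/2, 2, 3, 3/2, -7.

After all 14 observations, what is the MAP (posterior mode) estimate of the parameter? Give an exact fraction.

obs 1: x=-1 → posterior Inverse-Gamma(7/2, 12)
obs 2: x=4 → posterior Inverse-Gamma(4, 25/2)
obs 3: x=-1/2 → posterior Inverse-Gamma(9/2, 149/8)
obs 4: x=-3 → posterior Inverse-Gamma(5, 293/8)
obs 5: x=-8 → posterior Inverse-Gamma(11/2, 777/8)
obs 6: x=7/4 → posterior Inverse-Gamma(6, 3133/32)
obs 7: x=-3 → posterior Inverse-Gamma(13/2, 3709/32)
obs 8: x=1/2 → posterior Inverse-Gamma(7, 3809/32)
obs 9: x=-3/4 → posterior Inverse-Gamma(15/2, 2017/16)
obs 10: x=7/2 → posterior Inverse-Gamma(8, 2019/16)
obs 11: x=2 → posterior Inverse-Gamma(17/2, 2027/16)
obs 12: x=3 → posterior Inverse-Gamma(9, 2027/16)
obs 13: x=3/2 → posterior Inverse-Gamma(19/2, 2045/16)
obs 14: x=-7 → posterior Inverse-Gamma(10, 2845/16)

2845/176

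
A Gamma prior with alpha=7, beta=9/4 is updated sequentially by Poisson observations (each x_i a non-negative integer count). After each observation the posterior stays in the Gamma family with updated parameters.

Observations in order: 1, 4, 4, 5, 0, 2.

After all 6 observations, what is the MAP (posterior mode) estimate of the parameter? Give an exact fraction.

8/3

obs 1: x=1 → posterior Gamma(8, 13/4)
obs 2: x=4 → posterior Gamma(12, 17/4)
obs 3: x=4 → posterior Gamma(16, 21/4)
obs 4: x=5 → posterior Gamma(21, 25/4)
obs 5: x=0 → posterior Gamma(21, 29/4)
obs 6: x=2 → posterior Gamma(23, 33/4)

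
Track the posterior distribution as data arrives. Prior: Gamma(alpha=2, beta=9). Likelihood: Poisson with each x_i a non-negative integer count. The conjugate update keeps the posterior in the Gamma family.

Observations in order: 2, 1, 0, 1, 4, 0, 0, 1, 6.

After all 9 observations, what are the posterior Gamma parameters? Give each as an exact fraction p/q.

alpha=17, beta=18

obs 1: x=2 → posterior Gamma(4, 10)
obs 2: x=1 → posterior Gamma(5, 11)
obs 3: x=0 → posterior Gamma(5, 12)
obs 4: x=1 → posterior Gamma(6, 13)
obs 5: x=4 → posterior Gamma(10, 14)
obs 6: x=0 → posterior Gamma(10, 15)
obs 7: x=0 → posterior Gamma(10, 16)
obs 8: x=1 → posterior Gamma(11, 17)
obs 9: x=6 → posterior Gamma(17, 18)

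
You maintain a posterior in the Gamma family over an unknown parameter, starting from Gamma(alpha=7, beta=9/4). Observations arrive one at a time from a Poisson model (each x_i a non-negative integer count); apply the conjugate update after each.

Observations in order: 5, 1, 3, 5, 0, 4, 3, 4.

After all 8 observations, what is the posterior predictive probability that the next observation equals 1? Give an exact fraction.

520347394966487539189999120160604455921510752030064768/3597600662921626628600135655553196556866168975830078125

obs 1: x=5 → posterior Gamma(12, 13/4)
obs 2: x=1 → posterior Gamma(13, 17/4)
obs 3: x=3 → posterior Gamma(16, 21/4)
obs 4: x=5 → posterior Gamma(21, 25/4)
obs 5: x=0 → posterior Gamma(21, 29/4)
obs 6: x=4 → posterior Gamma(25, 33/4)
obs 7: x=3 → posterior Gamma(28, 37/4)
obs 8: x=4 → posterior Gamma(32, 41/4)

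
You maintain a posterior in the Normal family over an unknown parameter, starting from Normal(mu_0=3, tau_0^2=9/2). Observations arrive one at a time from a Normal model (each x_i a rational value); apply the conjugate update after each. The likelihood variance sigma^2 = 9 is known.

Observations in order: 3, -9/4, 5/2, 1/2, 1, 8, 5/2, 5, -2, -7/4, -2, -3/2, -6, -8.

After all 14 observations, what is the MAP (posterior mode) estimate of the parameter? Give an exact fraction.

obs 1: x=3 → posterior Normal(3, 3)
obs 2: x=-9/4 → posterior Normal(27/16, 9/4)
obs 3: x=5/2 → posterior Normal(37/20, 9/5)
obs 4: x=1/2 → posterior Normal(13/8, 3/2)
obs 5: x=1 → posterior Normal(43/28, 9/7)
obs 6: x=8 → posterior Normal(75/32, 9/8)
obs 7: x=5/2 → posterior Normal(85/36, 1)
obs 8: x=5 → posterior Normal(21/8, 9/10)
obs 9: x=-2 → posterior Normal(97/44, 9/11)
obs 10: x=-7/4 → posterior Normal(15/8, 3/4)
obs 11: x=-2 → posterior Normal(41/26, 9/13)
obs 12: x=-3/2 → posterior Normal(19/14, 9/14)
obs 13: x=-6 → posterior Normal(13/15, 3/5)
obs 14: x=-8 → posterior Normal(5/16, 9/16)

5/16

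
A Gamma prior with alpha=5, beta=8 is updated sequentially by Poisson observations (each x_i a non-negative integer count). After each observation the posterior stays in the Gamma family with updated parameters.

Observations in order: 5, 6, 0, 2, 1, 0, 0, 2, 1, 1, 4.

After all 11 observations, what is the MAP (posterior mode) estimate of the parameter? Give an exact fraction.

obs 1: x=5 → posterior Gamma(10, 9)
obs 2: x=6 → posterior Gamma(16, 10)
obs 3: x=0 → posterior Gamma(16, 11)
obs 4: x=2 → posterior Gamma(18, 12)
obs 5: x=1 → posterior Gamma(19, 13)
obs 6: x=0 → posterior Gamma(19, 14)
obs 7: x=0 → posterior Gamma(19, 15)
obs 8: x=2 → posterior Gamma(21, 16)
obs 9: x=1 → posterior Gamma(22, 17)
obs 10: x=1 → posterior Gamma(23, 18)
obs 11: x=4 → posterior Gamma(27, 19)

26/19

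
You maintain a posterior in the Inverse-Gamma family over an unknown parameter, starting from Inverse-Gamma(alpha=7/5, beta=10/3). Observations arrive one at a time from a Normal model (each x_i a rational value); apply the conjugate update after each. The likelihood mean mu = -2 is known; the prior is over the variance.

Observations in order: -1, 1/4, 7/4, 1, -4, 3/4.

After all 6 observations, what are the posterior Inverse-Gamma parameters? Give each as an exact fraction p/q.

obs 1: x=-1 → posterior Inverse-Gamma(19/10, 23/6)
obs 2: x=1/4 → posterior Inverse-Gamma(12/5, 611/96)
obs 3: x=7/4 → posterior Inverse-Gamma(29/10, 643/48)
obs 4: x=1 → posterior Inverse-Gamma(17/5, 859/48)
obs 5: x=-4 → posterior Inverse-Gamma(39/10, 955/48)
obs 6: x=3/4 → posterior Inverse-Gamma(22/5, 2273/96)

alpha=22/5, beta=2273/96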